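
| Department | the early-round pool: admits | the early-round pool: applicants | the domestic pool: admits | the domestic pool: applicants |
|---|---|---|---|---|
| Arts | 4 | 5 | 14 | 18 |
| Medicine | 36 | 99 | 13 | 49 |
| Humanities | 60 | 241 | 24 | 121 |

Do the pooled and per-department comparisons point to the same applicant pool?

Yes

Arts: the early-round pool 4/5 = 80.0%, the domestic pool 14/18 = 77.8% → the early-round pool
Medicine: the early-round pool 36/99 = 36.4%, the domestic pool 13/49 = 26.5% → the early-round pool
Humanities: the early-round pool 60/241 = 24.9%, the domestic pool 24/121 = 19.8% → the early-round pool
Overall: the early-round pool 100/345 = 29.0%, the domestic pool 51/188 = 27.1% → the early-round pool
The early-round pool wins overall and in every department group — no reversal.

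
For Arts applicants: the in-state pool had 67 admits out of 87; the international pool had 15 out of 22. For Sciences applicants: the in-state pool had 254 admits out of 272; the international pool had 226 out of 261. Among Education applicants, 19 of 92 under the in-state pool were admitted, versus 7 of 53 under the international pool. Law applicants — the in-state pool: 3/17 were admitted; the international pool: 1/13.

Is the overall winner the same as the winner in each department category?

Yes

Arts: the in-state pool 67/87 = 77.0%, the international pool 15/22 = 68.2% → the in-state pool
Sciences: the in-state pool 254/272 = 93.4%, the international pool 226/261 = 86.6% → the in-state pool
Education: the in-state pool 19/92 = 20.7%, the international pool 7/53 = 13.2% → the in-state pool
Law: the in-state pool 3/17 = 17.6%, the international pool 1/13 = 7.7% → the in-state pool
Overall: the in-state pool 343/468 = 73.3%, the international pool 249/349 = 71.3% → the in-state pool
The in-state pool wins overall and in every department group — no reversal.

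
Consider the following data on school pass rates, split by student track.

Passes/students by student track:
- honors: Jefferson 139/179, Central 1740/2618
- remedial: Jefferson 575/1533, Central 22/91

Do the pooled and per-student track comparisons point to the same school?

No

Honors: Jefferson 139/179 = 77.7%, Central 1740/2618 = 66.5% → Jefferson
Remedial: Jefferson 575/1533 = 37.5%, Central 22/91 = 24.2% → Jefferson
Overall: Jefferson 714/1712 = 41.7%, Central 1762/2709 = 65.0% → Central
Jefferson wins each student group but Central wins overall — the comparison reverses. Jefferson's students skew toward remedial, which has a lower base rate.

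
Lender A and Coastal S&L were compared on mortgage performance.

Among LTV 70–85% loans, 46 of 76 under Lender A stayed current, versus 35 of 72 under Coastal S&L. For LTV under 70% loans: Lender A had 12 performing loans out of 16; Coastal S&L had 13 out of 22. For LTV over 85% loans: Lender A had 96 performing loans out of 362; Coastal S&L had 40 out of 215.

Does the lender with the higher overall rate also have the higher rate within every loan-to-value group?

LTV 70–85%: Lender A 46/76 = 60.5%, Coastal S&L 35/72 = 48.6% → Lender A
LTV under 70%: Lender A 12/16 = 75.0%, Coastal S&L 13/22 = 59.1% → Lender A
LTV over 85%: Lender A 96/362 = 26.5%, Coastal S&L 40/215 = 18.6% → Lender A
Overall: Lender A 154/454 = 33.9%, Coastal S&L 88/309 = 28.5% → Lender A
Lender A wins overall and in every loan-to-value group — no reversal.

Yes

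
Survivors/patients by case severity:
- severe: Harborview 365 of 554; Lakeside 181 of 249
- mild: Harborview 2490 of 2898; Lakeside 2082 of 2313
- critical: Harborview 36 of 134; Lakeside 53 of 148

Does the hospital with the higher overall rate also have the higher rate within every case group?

Yes

Severe: Harborview 365/554 = 65.9%, Lakeside 181/249 = 72.7% → Lakeside
Mild: Harborview 2490/2898 = 85.9%, Lakeside 2082/2313 = 90.0% → Lakeside
Critical: Harborview 36/134 = 26.9%, Lakeside 53/148 = 35.8% → Lakeside
Overall: Harborview 2891/3586 = 80.6%, Lakeside 2316/2710 = 85.5% → Lakeside
Lakeside wins overall and in every case group — no reversal.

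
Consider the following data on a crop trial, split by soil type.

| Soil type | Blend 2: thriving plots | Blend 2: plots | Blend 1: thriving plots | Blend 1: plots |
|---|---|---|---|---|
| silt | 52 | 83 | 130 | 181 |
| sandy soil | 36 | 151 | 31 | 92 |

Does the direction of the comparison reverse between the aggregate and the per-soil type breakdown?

Silt: Blend 2 52/83 = 62.7%, Blend 1 130/181 = 71.8% → Blend 1
Sandy soil: Blend 2 36/151 = 23.8%, Blend 1 31/92 = 33.7% → Blend 1
Overall: Blend 2 88/234 = 37.6%, Blend 1 161/273 = 59.0% → Blend 1
Blend 1 wins overall and in every soil group — no reversal.

No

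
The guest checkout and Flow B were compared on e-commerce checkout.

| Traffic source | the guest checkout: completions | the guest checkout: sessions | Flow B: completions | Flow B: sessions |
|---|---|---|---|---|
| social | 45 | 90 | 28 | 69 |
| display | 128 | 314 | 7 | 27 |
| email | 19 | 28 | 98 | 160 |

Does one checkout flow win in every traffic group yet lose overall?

Yes

Social: the guest checkout 45/90 = 50.0%, Flow B 28/69 = 40.6% → the guest checkout
Display: the guest checkout 128/314 = 40.8%, Flow B 7/27 = 25.9% → the guest checkout
Email: the guest checkout 19/28 = 67.9%, Flow B 98/160 = 61.2% → the guest checkout
Overall: the guest checkout 192/432 = 44.4%, Flow B 133/256 = 52.0% → Flow B
The guest checkout wins each traffic group but Flow B wins overall — the comparison reverses. The guest checkout's sessions skew toward display, which has a lower base rate.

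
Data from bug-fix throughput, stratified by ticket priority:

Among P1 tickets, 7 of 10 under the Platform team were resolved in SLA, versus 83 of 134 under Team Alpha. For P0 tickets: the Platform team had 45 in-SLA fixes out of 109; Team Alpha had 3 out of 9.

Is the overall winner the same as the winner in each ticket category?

P1: the Platform team 7/10 = 70.0%, Team Alpha 83/134 = 61.9% → the Platform team
P0: the Platform team 45/109 = 41.3%, Team Alpha 3/9 = 33.3% → the Platform team
Overall: the Platform team 52/119 = 43.7%, Team Alpha 86/143 = 60.1% → Team Alpha
The Platform team wins each ticket group but Team Alpha wins overall — the comparison reverses. The Platform team's tickets skew toward P0, which has a lower base rate.

No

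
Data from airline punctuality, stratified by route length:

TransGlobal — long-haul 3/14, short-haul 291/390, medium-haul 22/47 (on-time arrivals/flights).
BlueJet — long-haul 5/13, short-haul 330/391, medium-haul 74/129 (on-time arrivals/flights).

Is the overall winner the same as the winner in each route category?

Long-haul: TransGlobal 3/14 = 21.4%, BlueJet 5/13 = 38.5% → BlueJet
Short-haul: TransGlobal 291/390 = 74.6%, BlueJet 330/391 = 84.4% → BlueJet
Medium-haul: TransGlobal 22/47 = 46.8%, BlueJet 74/129 = 57.4% → BlueJet
Overall: TransGlobal 316/451 = 70.1%, BlueJet 409/533 = 76.7% → BlueJet
BlueJet wins overall and in every route group — no reversal.

Yes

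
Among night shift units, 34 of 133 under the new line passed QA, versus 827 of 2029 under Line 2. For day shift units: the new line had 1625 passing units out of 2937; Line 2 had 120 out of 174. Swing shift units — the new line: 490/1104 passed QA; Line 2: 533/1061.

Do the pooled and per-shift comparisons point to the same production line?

Night shift: the new line 34/133 = 25.6%, Line 2 827/2029 = 40.8% → Line 2
Day shift: the new line 1625/2937 = 55.3%, Line 2 120/174 = 69.0% → Line 2
Swing shift: the new line 490/1104 = 44.4%, Line 2 533/1061 = 50.2% → Line 2
Overall: the new line 2149/4174 = 51.5%, Line 2 1480/3264 = 45.3% → the new line
Line 2 wins each shift group but the new line wins overall — the comparison reverses. Line 2's units skew toward night shift, which has a lower base rate.

No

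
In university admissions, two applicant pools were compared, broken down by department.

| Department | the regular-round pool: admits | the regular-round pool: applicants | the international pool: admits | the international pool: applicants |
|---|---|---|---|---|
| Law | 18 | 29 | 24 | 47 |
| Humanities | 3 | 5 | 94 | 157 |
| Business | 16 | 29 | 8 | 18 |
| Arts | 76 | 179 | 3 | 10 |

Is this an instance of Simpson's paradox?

Law: the regular-round pool 18/29 = 62.1%, the international pool 24/47 = 51.1% → the regular-round pool
Humanities: the regular-round pool 3/5 = 60.0%, the international pool 94/157 = 59.9% → the regular-round pool
Business: the regular-round pool 16/29 = 55.2%, the international pool 8/18 = 44.4% → the regular-round pool
Arts: the regular-round pool 76/179 = 42.5%, the international pool 3/10 = 30.0% → the regular-round pool
Overall: the regular-round pool 113/242 = 46.7%, the international pool 129/232 = 55.6% → the international pool
The regular-round pool wins each department group but the international pool wins overall — the comparison reverses. The regular-round pool's applicants skew toward Arts, which has a lower base rate.

Yes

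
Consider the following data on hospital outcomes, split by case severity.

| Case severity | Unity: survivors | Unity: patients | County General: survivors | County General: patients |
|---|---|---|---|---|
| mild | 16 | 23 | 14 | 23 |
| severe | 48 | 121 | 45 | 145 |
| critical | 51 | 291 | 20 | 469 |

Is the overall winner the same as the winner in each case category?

Mild: Unity 16/23 = 69.6%, County General 14/23 = 60.9% → Unity
Severe: Unity 48/121 = 39.7%, County General 45/145 = 31.0% → Unity
Critical: Unity 51/291 = 17.5%, County General 20/469 = 4.3% → Unity
Overall: Unity 115/435 = 26.4%, County General 79/637 = 12.4% → Unity
Unity wins overall and in every case group — no reversal.

Yes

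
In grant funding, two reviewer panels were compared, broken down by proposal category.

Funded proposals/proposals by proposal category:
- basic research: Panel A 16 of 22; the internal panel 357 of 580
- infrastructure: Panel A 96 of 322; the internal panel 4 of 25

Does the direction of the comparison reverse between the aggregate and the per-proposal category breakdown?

Basic research: Panel A 16/22 = 72.7%, the internal panel 357/580 = 61.6% → Panel A
Infrastructure: Panel A 96/322 = 29.8%, the internal panel 4/25 = 16.0% → Panel A
Overall: Panel A 112/344 = 32.6%, the internal panel 361/605 = 59.7% → the internal panel
Panel A wins each proposal group but the internal panel wins overall — the comparison reverses. Panel A's proposals skew toward infrastructure, which has a lower base rate.

Yes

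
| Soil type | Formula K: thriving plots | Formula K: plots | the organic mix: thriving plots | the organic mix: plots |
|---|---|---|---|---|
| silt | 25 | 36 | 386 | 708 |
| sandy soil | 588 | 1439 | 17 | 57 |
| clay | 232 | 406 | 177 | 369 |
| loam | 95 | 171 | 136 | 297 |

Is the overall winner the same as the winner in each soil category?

No

Silt: Formula K 25/36 = 69.4%, the organic mix 386/708 = 54.5% → Formula K
Sandy soil: Formula K 588/1439 = 40.9%, the organic mix 17/57 = 29.8% → Formula K
Clay: Formula K 232/406 = 57.1%, the organic mix 177/369 = 48.0% → Formula K
Loam: Formula K 95/171 = 55.6%, the organic mix 136/297 = 45.8% → Formula K
Overall: Formula K 940/2052 = 45.8%, the organic mix 716/1431 = 50.0% → the organic mix
Formula K wins each soil group but the organic mix wins overall — the comparison reverses. Formula K's plots skew toward sandy soil, which has a lower base rate.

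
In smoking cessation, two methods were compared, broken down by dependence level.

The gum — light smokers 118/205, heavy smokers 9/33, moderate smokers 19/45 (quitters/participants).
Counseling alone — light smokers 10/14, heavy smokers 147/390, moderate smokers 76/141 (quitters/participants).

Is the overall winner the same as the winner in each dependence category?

Light smokers: the gum 118/205 = 57.6%, counseling alone 10/14 = 71.4% → counseling alone
Heavy smokers: the gum 9/33 = 27.3%, counseling alone 147/390 = 37.7% → counseling alone
Moderate smokers: the gum 19/45 = 42.2%, counseling alone 76/141 = 53.9% → counseling alone
Overall: the gum 146/283 = 51.6%, counseling alone 233/545 = 42.8% → the gum
Counseling alone wins each dependence group but the gum wins overall — the comparison reverses. Counseling alone's participants skew toward heavy smokers, which has a lower base rate.

No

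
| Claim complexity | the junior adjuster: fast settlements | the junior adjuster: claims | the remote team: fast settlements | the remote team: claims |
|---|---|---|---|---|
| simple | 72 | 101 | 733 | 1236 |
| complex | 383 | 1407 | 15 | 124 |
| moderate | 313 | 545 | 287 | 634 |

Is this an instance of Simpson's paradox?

Yes

Simple: the junior adjuster 72/101 = 71.3%, the remote team 733/1236 = 59.3% → the junior adjuster
Complex: the junior adjuster 383/1407 = 27.2%, the remote team 15/124 = 12.1% → the junior adjuster
Moderate: the junior adjuster 313/545 = 57.4%, the remote team 287/634 = 45.3% → the junior adjuster
Overall: the junior adjuster 768/2053 = 37.4%, the remote team 1035/1994 = 51.9% → the remote team
The junior adjuster wins each claim group but the remote team wins overall — the comparison reverses. The junior adjuster's claims skew toward complex, which has a lower base rate.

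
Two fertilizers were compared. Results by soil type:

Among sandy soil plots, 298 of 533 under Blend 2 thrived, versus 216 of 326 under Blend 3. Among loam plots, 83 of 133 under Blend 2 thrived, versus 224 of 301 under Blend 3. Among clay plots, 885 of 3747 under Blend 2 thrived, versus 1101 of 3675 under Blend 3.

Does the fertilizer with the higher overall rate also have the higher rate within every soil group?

Sandy soil: Blend 2 298/533 = 55.9%, Blend 3 216/326 = 66.3% → Blend 3
Loam: Blend 2 83/133 = 62.4%, Blend 3 224/301 = 74.4% → Blend 3
Clay: Blend 2 885/3747 = 23.6%, Blend 3 1101/3675 = 30.0% → Blend 3
Overall: Blend 2 1266/4413 = 28.7%, Blend 3 1541/4302 = 35.8% → Blend 3
Blend 3 wins overall and in every soil group — no reversal.

Yes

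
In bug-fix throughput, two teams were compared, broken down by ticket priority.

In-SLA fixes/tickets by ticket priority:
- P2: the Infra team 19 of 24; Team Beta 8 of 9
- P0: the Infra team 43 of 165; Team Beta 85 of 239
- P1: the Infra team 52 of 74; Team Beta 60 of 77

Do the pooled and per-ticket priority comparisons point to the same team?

P2: the Infra team 19/24 = 79.2%, Team Beta 8/9 = 88.9% → Team Beta
P0: the Infra team 43/165 = 26.1%, Team Beta 85/239 = 35.6% → Team Beta
P1: the Infra team 52/74 = 70.3%, Team Beta 60/77 = 77.9% → Team Beta
Overall: the Infra team 114/263 = 43.3%, Team Beta 153/325 = 47.1% → Team Beta
Team Beta wins overall and in every ticket group — no reversal.

Yes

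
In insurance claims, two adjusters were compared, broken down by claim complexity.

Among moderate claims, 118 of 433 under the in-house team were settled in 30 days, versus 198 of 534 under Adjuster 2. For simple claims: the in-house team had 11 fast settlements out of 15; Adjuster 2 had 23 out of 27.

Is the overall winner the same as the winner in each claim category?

Yes

Moderate: the in-house team 118/433 = 27.3%, Adjuster 2 198/534 = 37.1% → Adjuster 2
Simple: the in-house team 11/15 = 73.3%, Adjuster 2 23/27 = 85.2% → Adjuster 2
Overall: the in-house team 129/448 = 28.8%, Adjuster 2 221/561 = 39.4% → Adjuster 2
Adjuster 2 wins overall and in every claim group — no reversal.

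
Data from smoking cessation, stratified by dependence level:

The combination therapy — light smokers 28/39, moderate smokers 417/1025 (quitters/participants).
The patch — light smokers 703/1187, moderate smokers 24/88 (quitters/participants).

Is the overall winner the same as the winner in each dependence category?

Light smokers: the combination therapy 28/39 = 71.8%, the patch 703/1187 = 59.2% → the combination therapy
Moderate smokers: the combination therapy 417/1025 = 40.7%, the patch 24/88 = 27.3% → the combination therapy
Overall: the combination therapy 445/1064 = 41.8%, the patch 727/1275 = 57.0% → the patch
The combination therapy wins each dependence group but the patch wins overall — the comparison reverses. The combination therapy's participants skew toward moderate smokers, which has a lower base rate.

No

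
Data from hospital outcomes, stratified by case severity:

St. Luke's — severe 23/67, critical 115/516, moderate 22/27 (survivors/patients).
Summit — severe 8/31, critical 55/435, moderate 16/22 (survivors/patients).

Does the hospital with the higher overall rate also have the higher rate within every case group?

Yes

Severe: St. Luke's 23/67 = 34.3%, Summit 8/31 = 25.8% → St. Luke's
Critical: St. Luke's 115/516 = 22.3%, Summit 55/435 = 12.6% → St. Luke's
Moderate: St. Luke's 22/27 = 81.5%, Summit 16/22 = 72.7% → St. Luke's
Overall: St. Luke's 160/610 = 26.2%, Summit 79/488 = 16.2% → St. Luke's
St. Luke's wins overall and in every case group — no reversal.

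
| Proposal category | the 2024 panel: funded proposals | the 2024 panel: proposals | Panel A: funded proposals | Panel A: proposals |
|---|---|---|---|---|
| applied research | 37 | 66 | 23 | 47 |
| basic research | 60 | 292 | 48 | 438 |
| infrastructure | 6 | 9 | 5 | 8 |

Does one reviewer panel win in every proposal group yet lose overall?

No

Applied research: the 2024 panel 37/66 = 56.1%, Panel A 23/47 = 48.9% → the 2024 panel
Basic research: the 2024 panel 60/292 = 20.5%, Panel A 48/438 = 11.0% → the 2024 panel
Infrastructure: the 2024 panel 6/9 = 66.7%, Panel A 5/8 = 62.5% → the 2024 panel
Overall: the 2024 panel 103/367 = 28.1%, Panel A 76/493 = 15.4% → the 2024 panel
The 2024 panel wins overall and in every proposal group — no reversal.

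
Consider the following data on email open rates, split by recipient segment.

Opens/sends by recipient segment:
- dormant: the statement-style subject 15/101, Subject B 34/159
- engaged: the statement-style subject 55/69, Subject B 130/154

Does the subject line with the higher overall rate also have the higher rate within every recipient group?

Yes

Dormant: the statement-style subject 15/101 = 14.9%, Subject B 34/159 = 21.4% → Subject B
Engaged: the statement-style subject 55/69 = 79.7%, Subject B 130/154 = 84.4% → Subject B
Overall: the statement-style subject 70/170 = 41.2%, Subject B 164/313 = 52.4% → Subject B
Subject B wins overall and in every recipient group — no reversal.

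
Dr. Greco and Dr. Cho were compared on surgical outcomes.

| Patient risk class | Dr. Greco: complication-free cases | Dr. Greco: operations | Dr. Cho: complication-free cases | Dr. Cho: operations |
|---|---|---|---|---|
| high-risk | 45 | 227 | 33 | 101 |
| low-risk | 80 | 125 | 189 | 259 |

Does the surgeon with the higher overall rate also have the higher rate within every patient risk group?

Yes

High-risk: Dr. Greco 45/227 = 19.8%, Dr. Cho 33/101 = 32.7% → Dr. Cho
Low-risk: Dr. Greco 80/125 = 64.0%, Dr. Cho 189/259 = 73.0% → Dr. Cho
Overall: Dr. Greco 125/352 = 35.5%, Dr. Cho 222/360 = 61.7% → Dr. Cho
Dr. Cho wins overall and in every patient risk group — no reversal.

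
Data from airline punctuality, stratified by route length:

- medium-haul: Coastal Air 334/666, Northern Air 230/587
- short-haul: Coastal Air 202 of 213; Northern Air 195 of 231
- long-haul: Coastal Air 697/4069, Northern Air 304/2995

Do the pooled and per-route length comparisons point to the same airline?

Yes

Medium-haul: Coastal Air 334/666 = 50.2%, Northern Air 230/587 = 39.2% → Coastal Air
Short-haul: Coastal Air 202/213 = 94.8%, Northern Air 195/231 = 84.4% → Coastal Air
Long-haul: Coastal Air 697/4069 = 17.1%, Northern Air 304/2995 = 10.2% → Coastal Air
Overall: Coastal Air 1233/4948 = 24.9%, Northern Air 729/3813 = 19.1% → Coastal Air
Coastal Air wins overall and in every route group — no reversal.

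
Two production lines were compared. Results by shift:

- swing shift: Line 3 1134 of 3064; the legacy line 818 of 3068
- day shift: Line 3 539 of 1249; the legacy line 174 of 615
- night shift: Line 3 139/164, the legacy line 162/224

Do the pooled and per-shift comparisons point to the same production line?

Swing shift: Line 3 1134/3064 = 37.0%, the legacy line 818/3068 = 26.7% → Line 3
Day shift: Line 3 539/1249 = 43.2%, the legacy line 174/615 = 28.3% → Line 3
Night shift: Line 3 139/164 = 84.8%, the legacy line 162/224 = 72.3% → Line 3
Overall: Line 3 1812/4477 = 40.5%, the legacy line 1154/3907 = 29.5% → Line 3
Line 3 wins overall and in every shift group — no reversal.

Yes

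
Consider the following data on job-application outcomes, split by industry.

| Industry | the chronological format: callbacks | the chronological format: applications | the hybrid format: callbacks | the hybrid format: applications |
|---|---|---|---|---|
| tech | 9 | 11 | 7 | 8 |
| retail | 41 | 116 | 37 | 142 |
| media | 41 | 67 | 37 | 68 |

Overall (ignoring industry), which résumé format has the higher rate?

the chronological format

Tech: the chronological format 9/11 = 81.8%, the hybrid format 7/8 = 87.5% → the hybrid format
Retail: the chronological format 41/116 = 35.3%, the hybrid format 37/142 = 26.1% → the chronological format
Media: the chronological format 41/67 = 61.2%, the hybrid format 37/68 = 54.4% → the chronological format
Overall: the chronological format 91/194 = 46.9%, the hybrid format 81/218 = 37.2% → the chronological format
(Neither sweeps every industry group, but the chronological format has the higher pooled rate.)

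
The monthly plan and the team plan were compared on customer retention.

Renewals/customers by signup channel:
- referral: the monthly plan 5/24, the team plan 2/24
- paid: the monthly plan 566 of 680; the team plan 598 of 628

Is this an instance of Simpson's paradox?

Referral: the monthly plan 5/24 = 20.8%, the team plan 2/24 = 8.3% → the monthly plan
Paid: the monthly plan 566/680 = 83.2%, the team plan 598/628 = 95.2% → the team plan
Overall: the monthly plan 571/704 = 81.1%, the team plan 600/652 = 92.0% → the team plan
Neither sweeps: the monthly plan wins 1 of 2 groups, the team plan wins 1. The team plan wins overall but not every group — no Simpson reversal.

No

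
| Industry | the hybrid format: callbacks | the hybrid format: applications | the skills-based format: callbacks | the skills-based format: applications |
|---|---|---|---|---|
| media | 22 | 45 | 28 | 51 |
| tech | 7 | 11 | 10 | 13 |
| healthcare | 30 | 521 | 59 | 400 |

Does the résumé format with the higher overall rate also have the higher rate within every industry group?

Yes

Media: the hybrid format 22/45 = 48.9%, the skills-based format 28/51 = 54.9% → the skills-based format
Tech: the hybrid format 7/11 = 63.6%, the skills-based format 10/13 = 76.9% → the skills-based format
Healthcare: the hybrid format 30/521 = 5.8%, the skills-based format 59/400 = 14.8% → the skills-based format
Overall: the hybrid format 59/577 = 10.2%, the skills-based format 97/464 = 20.9% → the skills-based format
The skills-based format wins overall and in every industry group — no reversal.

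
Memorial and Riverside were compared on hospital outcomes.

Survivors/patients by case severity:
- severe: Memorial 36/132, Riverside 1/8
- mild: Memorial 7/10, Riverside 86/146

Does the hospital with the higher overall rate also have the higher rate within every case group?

No

Severe: Memorial 36/132 = 27.3%, Riverside 1/8 = 12.5% → Memorial
Mild: Memorial 7/10 = 70.0%, Riverside 86/146 = 58.9% → Memorial
Overall: Memorial 43/142 = 30.3%, Riverside 87/154 = 56.5% → Riverside
Memorial wins each case group but Riverside wins overall — the comparison reverses. Memorial's patients skew toward severe, which has a lower base rate.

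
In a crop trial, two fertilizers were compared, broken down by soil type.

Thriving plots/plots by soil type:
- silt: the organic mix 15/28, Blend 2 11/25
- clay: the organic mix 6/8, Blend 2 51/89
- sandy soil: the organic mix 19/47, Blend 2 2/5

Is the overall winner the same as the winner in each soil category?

Silt: the organic mix 15/28 = 53.6%, Blend 2 11/25 = 44.0% → the organic mix
Clay: the organic mix 6/8 = 75.0%, Blend 2 51/89 = 57.3% → the organic mix
Sandy soil: the organic mix 19/47 = 40.4%, Blend 2 2/5 = 40.0% → the organic mix
Overall: the organic mix 40/83 = 48.2%, Blend 2 64/119 = 53.8% → Blend 2
The organic mix wins each soil group but Blend 2 wins overall — the comparison reverses. The organic mix's plots skew toward sandy soil, which has a lower base rate.

No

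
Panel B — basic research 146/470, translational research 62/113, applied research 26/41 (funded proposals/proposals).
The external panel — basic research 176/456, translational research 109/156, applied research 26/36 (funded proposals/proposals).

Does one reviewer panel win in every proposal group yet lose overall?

No

Basic research: Panel B 146/470 = 31.1%, the external panel 176/456 = 38.6% → the external panel
Translational research: Panel B 62/113 = 54.9%, the external panel 109/156 = 69.9% → the external panel
Applied research: Panel B 26/41 = 63.4%, the external panel 26/36 = 72.2% → the external panel
Overall: Panel B 234/624 = 37.5%, the external panel 311/648 = 48.0% → the external panel
The external panel wins overall and in every proposal group — no reversal.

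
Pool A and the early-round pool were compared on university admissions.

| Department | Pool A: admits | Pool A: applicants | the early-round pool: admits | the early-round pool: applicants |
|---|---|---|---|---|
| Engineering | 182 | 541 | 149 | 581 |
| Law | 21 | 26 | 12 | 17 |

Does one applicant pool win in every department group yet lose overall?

No

Engineering: Pool A 182/541 = 33.6%, the early-round pool 149/581 = 25.6% → Pool A
Law: Pool A 21/26 = 80.8%, the early-round pool 12/17 = 70.6% → Pool A
Overall: Pool A 203/567 = 35.8%, the early-round pool 161/598 = 26.9% → Pool A
Pool A wins overall and in every department group — no reversal.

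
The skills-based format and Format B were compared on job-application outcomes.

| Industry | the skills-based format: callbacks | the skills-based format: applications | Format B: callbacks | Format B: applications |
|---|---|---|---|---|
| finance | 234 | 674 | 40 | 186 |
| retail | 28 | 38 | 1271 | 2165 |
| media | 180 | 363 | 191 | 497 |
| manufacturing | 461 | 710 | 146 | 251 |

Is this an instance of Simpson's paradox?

Finance: the skills-based format 234/674 = 34.7%, Format B 40/186 = 21.5% → the skills-based format
Retail: the skills-based format 28/38 = 73.7%, Format B 1271/2165 = 58.7% → the skills-based format
Media: the skills-based format 180/363 = 49.6%, Format B 191/497 = 38.4% → the skills-based format
Manufacturing: the skills-based format 461/710 = 64.9%, Format B 146/251 = 58.2% → the skills-based format
Overall: the skills-based format 903/1785 = 50.6%, Format B 1648/3099 = 53.2% → Format B
The skills-based format wins each industry group but Format B wins overall — the comparison reverses. The skills-based format's applications skew toward finance, which has a lower base rate.

Yes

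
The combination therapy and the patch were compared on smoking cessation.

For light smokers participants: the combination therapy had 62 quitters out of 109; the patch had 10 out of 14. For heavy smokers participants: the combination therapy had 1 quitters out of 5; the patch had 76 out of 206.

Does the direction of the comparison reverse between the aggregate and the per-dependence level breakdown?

Light smokers: the combination therapy 62/109 = 56.9%, the patch 10/14 = 71.4% → the patch
Heavy smokers: the combination therapy 1/5 = 20.0%, the patch 76/206 = 36.9% → the patch
Overall: the combination therapy 63/114 = 55.3%, the patch 86/220 = 39.1% → the combination therapy
The patch wins each dependence group but the combination therapy wins overall — the comparison reverses. The patch's participants skew toward heavy smokers, which has a lower base rate.

Yes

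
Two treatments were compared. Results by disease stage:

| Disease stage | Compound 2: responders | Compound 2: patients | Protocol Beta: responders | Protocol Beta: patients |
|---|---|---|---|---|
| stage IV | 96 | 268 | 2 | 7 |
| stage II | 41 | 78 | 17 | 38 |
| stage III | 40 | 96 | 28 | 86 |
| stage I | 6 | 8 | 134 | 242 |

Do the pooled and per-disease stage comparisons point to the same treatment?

Stage IV: Compound 2 96/268 = 35.8%, Protocol Beta 2/7 = 28.6% → Compound 2
Stage II: Compound 2 41/78 = 52.6%, Protocol Beta 17/38 = 44.7% → Compound 2
Stage III: Compound 2 40/96 = 41.7%, Protocol Beta 28/86 = 32.6% → Compound 2
Stage I: Compound 2 6/8 = 75.0%, Protocol Beta 134/242 = 55.4% → Compound 2
Overall: Compound 2 183/450 = 40.7%, Protocol Beta 181/373 = 48.5% → Protocol Beta
Compound 2 wins each disease group but Protocol Beta wins overall — the comparison reverses. Compound 2's patients skew toward stage IV, which has a lower base rate.

No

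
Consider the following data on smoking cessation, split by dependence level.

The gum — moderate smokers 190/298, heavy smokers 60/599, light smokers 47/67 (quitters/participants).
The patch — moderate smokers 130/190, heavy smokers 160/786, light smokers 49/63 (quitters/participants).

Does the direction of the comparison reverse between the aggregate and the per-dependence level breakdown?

No

Moderate smokers: the gum 190/298 = 63.8%, the patch 130/190 = 68.4% → the patch
Heavy smokers: the gum 60/599 = 10.0%, the patch 160/786 = 20.4% → the patch
Light smokers: the gum 47/67 = 70.1%, the patch 49/63 = 77.8% → the patch
Overall: the gum 297/964 = 30.8%, the patch 339/1039 = 32.6% → the patch
The patch wins overall and in every dependence group — no reversal.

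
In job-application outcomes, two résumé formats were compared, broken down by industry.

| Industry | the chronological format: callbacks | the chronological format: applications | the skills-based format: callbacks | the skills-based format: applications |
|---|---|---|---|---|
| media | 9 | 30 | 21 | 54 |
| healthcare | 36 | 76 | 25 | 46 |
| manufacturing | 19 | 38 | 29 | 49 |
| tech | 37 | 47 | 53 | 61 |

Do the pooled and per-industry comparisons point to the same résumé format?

Media: the chronological format 9/30 = 30.0%, the skills-based format 21/54 = 38.9% → the skills-based format
Healthcare: the chronological format 36/76 = 47.4%, the skills-based format 25/46 = 54.3% → the skills-based format
Manufacturing: the chronological format 19/38 = 50.0%, the skills-based format 29/49 = 59.2% → the skills-based format
Tech: the chronological format 37/47 = 78.7%, the skills-based format 53/61 = 86.9% → the skills-based format
Overall: the chronological format 101/191 = 52.9%, the skills-based format 128/210 = 61.0% → the skills-based format
The skills-based format wins overall and in every industry group — no reversal.

Yes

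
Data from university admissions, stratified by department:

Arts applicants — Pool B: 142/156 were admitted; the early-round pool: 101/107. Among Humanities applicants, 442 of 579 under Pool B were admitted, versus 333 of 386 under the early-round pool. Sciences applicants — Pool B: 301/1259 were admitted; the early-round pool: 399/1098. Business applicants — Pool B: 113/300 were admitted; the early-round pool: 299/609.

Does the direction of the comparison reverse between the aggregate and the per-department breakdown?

Arts: Pool B 142/156 = 91.0%, the early-round pool 101/107 = 94.4% → the early-round pool
Humanities: Pool B 442/579 = 76.3%, the early-round pool 333/386 = 86.3% → the early-round pool
Sciences: Pool B 301/1259 = 23.9%, the early-round pool 399/1098 = 36.3% → the early-round pool
Business: Pool B 113/300 = 37.7%, the early-round pool 299/609 = 49.1% → the early-round pool
Overall: Pool B 998/2294 = 43.5%, the early-round pool 1132/2200 = 51.5% → the early-round pool
The early-round pool wins overall and in every department group — no reversal.

No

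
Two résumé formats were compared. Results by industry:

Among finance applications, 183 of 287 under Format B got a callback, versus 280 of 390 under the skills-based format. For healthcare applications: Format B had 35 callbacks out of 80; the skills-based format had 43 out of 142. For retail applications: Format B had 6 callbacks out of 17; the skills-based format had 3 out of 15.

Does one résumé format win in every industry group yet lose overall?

No

Finance: Format B 183/287 = 63.8%, the skills-based format 280/390 = 71.8% → the skills-based format
Healthcare: Format B 35/80 = 43.8%, the skills-based format 43/142 = 30.3% → Format B
Retail: Format B 6/17 = 35.3%, the skills-based format 3/15 = 20.0% → Format B
Overall: Format B 224/384 = 58.3%, the skills-based format 326/547 = 59.6% → the skills-based format
Neither sweeps: Format B wins 2 of 3 groups, the skills-based format wins 1. The skills-based format wins overall but not every group — no Simpson reversal.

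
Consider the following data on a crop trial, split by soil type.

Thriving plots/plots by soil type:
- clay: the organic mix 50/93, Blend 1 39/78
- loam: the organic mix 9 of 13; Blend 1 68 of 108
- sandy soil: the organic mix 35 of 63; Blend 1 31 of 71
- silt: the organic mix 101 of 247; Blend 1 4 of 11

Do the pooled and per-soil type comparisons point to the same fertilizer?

No

Clay: the organic mix 50/93 = 53.8%, Blend 1 39/78 = 50.0% → the organic mix
Loam: the organic mix 9/13 = 69.2%, Blend 1 68/108 = 63.0% → the organic mix
Sandy soil: the organic mix 35/63 = 55.6%, Blend 1 31/71 = 43.7% → the organic mix
Silt: the organic mix 101/247 = 40.9%, Blend 1 4/11 = 36.4% → the organic mix
Overall: the organic mix 195/416 = 46.9%, Blend 1 142/268 = 53.0% → Blend 1
The organic mix wins each soil group but Blend 1 wins overall — the comparison reverses. The organic mix's plots skew toward silt, which has a lower base rate.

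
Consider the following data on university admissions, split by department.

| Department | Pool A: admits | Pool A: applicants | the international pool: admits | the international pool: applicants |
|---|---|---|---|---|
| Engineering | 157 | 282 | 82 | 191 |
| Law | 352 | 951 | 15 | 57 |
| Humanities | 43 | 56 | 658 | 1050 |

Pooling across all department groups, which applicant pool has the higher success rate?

Engineering: Pool A 157/282 = 55.7%, the international pool 82/191 = 42.9% → Pool A
Law: Pool A 352/951 = 37.0%, the international pool 15/57 = 26.3% → Pool A
Humanities: Pool A 43/56 = 76.8%, the international pool 658/1050 = 62.7% → Pool A
Overall: Pool A 552/1289 = 42.8%, the international pool 755/1298 = 58.2% → the international pool
(Pool A wins every department group but the international pool wins overall — Pool A's applicants skew toward the low-rate Law group.)

the international pool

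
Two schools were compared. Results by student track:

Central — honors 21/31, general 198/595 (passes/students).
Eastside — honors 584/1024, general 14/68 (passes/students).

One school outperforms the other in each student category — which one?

Central

Honors: Central 21/31 = 67.7%, Eastside 584/1024 = 57.0% → Central
General: Central 198/595 = 33.3%, Eastside 14/68 = 20.6% → Central
Central has the higher rate in both groups.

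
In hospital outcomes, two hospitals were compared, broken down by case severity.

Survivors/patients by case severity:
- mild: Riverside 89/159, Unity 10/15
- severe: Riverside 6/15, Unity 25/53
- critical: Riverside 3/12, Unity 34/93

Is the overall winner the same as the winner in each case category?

No

Mild: Riverside 89/159 = 56.0%, Unity 10/15 = 66.7% → Unity
Severe: Riverside 6/15 = 40.0%, Unity 25/53 = 47.2% → Unity
Critical: Riverside 3/12 = 25.0%, Unity 34/93 = 36.6% → Unity
Overall: Riverside 98/186 = 52.7%, Unity 69/161 = 42.9% → Riverside
Unity wins each case group but Riverside wins overall — the comparison reverses. Unity's patients skew toward critical, which has a lower base rate.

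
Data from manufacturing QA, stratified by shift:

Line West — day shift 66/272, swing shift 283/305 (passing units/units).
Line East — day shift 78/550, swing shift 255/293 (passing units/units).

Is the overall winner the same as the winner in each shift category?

Yes

Day shift: Line West 66/272 = 24.3%, Line East 78/550 = 14.2% → Line West
Swing shift: Line West 283/305 = 92.8%, Line East 255/293 = 87.0% → Line West
Overall: Line West 349/577 = 60.5%, Line East 333/843 = 39.5% → Line West
Line West wins overall and in every shift group — no reversal.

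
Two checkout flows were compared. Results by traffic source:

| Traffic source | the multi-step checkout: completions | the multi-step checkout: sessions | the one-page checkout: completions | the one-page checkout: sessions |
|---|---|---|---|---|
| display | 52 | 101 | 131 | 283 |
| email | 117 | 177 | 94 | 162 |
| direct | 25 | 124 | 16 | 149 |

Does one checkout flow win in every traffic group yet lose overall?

No

Display: the multi-step checkout 52/101 = 51.5%, the one-page checkout 131/283 = 46.3% → the multi-step checkout
Email: the multi-step checkout 117/177 = 66.1%, the one-page checkout 94/162 = 58.0% → the multi-step checkout
Direct: the multi-step checkout 25/124 = 20.2%, the one-page checkout 16/149 = 10.7% → the multi-step checkout
Overall: the multi-step checkout 194/402 = 48.3%, the one-page checkout 241/594 = 40.6% → the multi-step checkout
The multi-step checkout wins overall and in every traffic group — no reversal.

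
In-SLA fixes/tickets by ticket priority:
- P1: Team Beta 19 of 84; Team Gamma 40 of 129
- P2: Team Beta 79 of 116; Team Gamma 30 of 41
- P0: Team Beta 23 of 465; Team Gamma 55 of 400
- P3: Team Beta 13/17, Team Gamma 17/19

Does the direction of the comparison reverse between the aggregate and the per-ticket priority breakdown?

P1: Team Beta 19/84 = 22.6%, Team Gamma 40/129 = 31.0% → Team Gamma
P2: Team Beta 79/116 = 68.1%, Team Gamma 30/41 = 73.2% → Team Gamma
P0: Team Beta 23/465 = 4.9%, Team Gamma 55/400 = 13.8% → Team Gamma
P3: Team Beta 13/17 = 76.5%, Team Gamma 17/19 = 89.5% → Team Gamma
Overall: Team Beta 134/682 = 19.6%, Team Gamma 142/589 = 24.1% → Team Gamma
Team Gamma wins overall and in every ticket group — no reversal.

No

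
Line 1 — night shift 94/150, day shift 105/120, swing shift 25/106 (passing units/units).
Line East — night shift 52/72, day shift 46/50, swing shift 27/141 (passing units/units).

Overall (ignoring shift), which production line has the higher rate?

Line 1

Night shift: Line 1 94/150 = 62.7%, Line East 52/72 = 72.2% → Line East
Day shift: Line 1 105/120 = 87.5%, Line East 46/50 = 92.0% → Line East
Swing shift: Line 1 25/106 = 23.6%, Line East 27/141 = 19.1% → Line 1
Overall: Line 1 224/376 = 59.6%, Line East 125/263 = 47.5% → Line 1
(Neither sweeps every shift group, but Line 1 has the higher pooled rate.)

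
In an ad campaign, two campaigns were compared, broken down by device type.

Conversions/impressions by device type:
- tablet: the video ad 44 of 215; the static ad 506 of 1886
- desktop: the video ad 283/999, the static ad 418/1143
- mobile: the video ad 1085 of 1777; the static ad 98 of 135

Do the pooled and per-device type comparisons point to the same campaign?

No

Tablet: the video ad 44/215 = 20.5%, the static ad 506/1886 = 26.8% → the static ad
Desktop: the video ad 283/999 = 28.3%, the static ad 418/1143 = 36.6% → the static ad
Mobile: the video ad 1085/1777 = 61.1%, the static ad 98/135 = 72.6% → the static ad
Overall: the video ad 1412/2991 = 47.2%, the static ad 1022/3164 = 32.3% → the video ad
The static ad wins each device group but the video ad wins overall — the comparison reverses. The static ad's impressions skew toward tablet, which has a lower base rate.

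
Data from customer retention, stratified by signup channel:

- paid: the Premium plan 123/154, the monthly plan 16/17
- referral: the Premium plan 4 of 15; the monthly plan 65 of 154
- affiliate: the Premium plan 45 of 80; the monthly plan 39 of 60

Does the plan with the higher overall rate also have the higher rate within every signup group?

No

Paid: the Premium plan 123/154 = 79.9%, the monthly plan 16/17 = 94.1% → the monthly plan
Referral: the Premium plan 4/15 = 26.7%, the monthly plan 65/154 = 42.2% → the monthly plan
Affiliate: the Premium plan 45/80 = 56.2%, the monthly plan 39/60 = 65.0% → the monthly plan
Overall: the Premium plan 172/249 = 69.1%, the monthly plan 120/231 = 51.9% → the Premium plan
The monthly plan wins each signup group but the Premium plan wins overall — the comparison reverses. The monthly plan's customers skew toward referral, which has a lower base rate.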